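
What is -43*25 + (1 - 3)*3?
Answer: -1081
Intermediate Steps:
-43*25 + (1 - 3)*3 = -1075 - 2*3 = -1075 - 6 = -1081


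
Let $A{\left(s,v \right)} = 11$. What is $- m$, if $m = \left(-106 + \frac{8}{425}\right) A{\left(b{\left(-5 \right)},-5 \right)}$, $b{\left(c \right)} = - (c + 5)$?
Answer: $\frac{495462}{425} \approx 1165.8$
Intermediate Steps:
$b{\left(c \right)} = -5 - c$ ($b{\left(c \right)} = - (5 + c) = -5 - c$)
$m = - \frac{495462}{425}$ ($m = \left(-106 + \frac{8}{425}\right) 11 = \left(- \frac{45042}{425}\right) 11 = - \frac{495462}{425} \approx -1165.8$)
$- m = \left(-1\right) \left(- \frac{495462}{425}\right) = \frac{495462}{425}$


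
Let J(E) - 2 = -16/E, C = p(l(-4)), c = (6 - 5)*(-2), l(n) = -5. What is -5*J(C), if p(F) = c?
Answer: -50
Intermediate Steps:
c = -2 (c = 1*(-2) = -2)
p(F) = -2
C = -2
J(E) = 2 - 16/E
-5*J(C) = -5*(2 - 16/(-2)) = -5*(2 - 16*(-½)) = -5*(2 + 8) = -5*10 = -50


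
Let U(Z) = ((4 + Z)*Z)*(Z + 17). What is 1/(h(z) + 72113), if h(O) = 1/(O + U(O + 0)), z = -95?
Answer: 674405/48633367764 ≈ 1.3867e-5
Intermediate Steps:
U(Z) = Z*(4 + Z)*(17 + Z) (U(Z) = (Z*(4 + Z))*(17 + Z) = Z*(4 + Z)*(17 + Z))
h(O) = 1/(O + O*(68 + O² + 21*O)) (h(O) = 1/(O + (O + 0)*(68 + (O + 0)² + 21*(O + 0))) = 1/(O + O*(68 + O² + 21*O)))
1/(h(z) + 72113) = 1/(1/((-95)*(69 + (-95)² + 21*(-95))) + 72113) = 1/(-1/(95*(69 + 9025 - 1995)) + 72113) = 1/(-1/95/7099 + 72113) = 1/(-1/95*1/7099 + 72113) = 1/(-1/674405 + 72113) = 1/(48633367764/674405) = 674405/48633367764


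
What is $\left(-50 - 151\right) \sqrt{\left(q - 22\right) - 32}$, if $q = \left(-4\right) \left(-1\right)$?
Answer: $- 1005 i \sqrt{2} \approx - 1421.3 i$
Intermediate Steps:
$q = 4$
$\left(-50 - 151\right) \sqrt{\left(q - 22\right) - 32} = \left(-50 - 151\right) \sqrt{\left(4 - 22\right) - 32} = - 201 \sqrt{-18 - 32} = - 201 \sqrt{-50} = - 201 \cdot 5 i \sqrt{2} = - 1005 i \sqrt{2}$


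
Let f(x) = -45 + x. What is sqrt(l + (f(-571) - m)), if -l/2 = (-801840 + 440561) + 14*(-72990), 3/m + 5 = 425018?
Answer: sqrt(55508695531246871)/141671 ≈ 1663.0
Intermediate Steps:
m = 1/141671 (m = 3/(-5 + 425018) = 3/425013 = 3*(1/425013) = 1/141671 ≈ 7.0586e-6)
l = 2766278 (l = -2*((-801840 + 440561) + 14*(-72990)) = -2*(-361279 - 1021860) = -2*(-1383139) = 2766278)
sqrt(l + (f(-571) - m)) = sqrt(2766278 + ((-45 - 571) - 1*1/141671)) = sqrt(2766278 + (-616 - 1/141671)) = sqrt(2766278 - 87269337/141671) = sqrt(391814101201/141671) = sqrt(55508695531246871)/141671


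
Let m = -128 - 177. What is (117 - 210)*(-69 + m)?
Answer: 34782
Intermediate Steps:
m = -305
(117 - 210)*(-69 + m) = (117 - 210)*(-69 - 305) = -93*(-374) = 34782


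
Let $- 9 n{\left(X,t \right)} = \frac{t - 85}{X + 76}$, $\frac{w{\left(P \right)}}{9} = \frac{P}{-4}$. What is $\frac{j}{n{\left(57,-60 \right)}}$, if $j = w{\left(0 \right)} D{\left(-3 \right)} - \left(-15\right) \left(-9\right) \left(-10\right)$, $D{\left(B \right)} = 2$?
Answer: $\frac{323190}{29} \approx 11144.0$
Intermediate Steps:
$w{\left(P \right)} = - \frac{9 P}{4}$ ($w{\left(P \right)} = 9 \frac{P}{-4} = 9 P \left(- \frac{1}{4}\right) = 9 \left(- \frac{P}{4}\right) = - \frac{9 P}{4}$)
$n{\left(X,t \right)} = - \frac{-85 + t}{9 \left(76 + X\right)}$ ($n{\left(X,t \right)} = - \frac{\left(t - 85\right) \frac{1}{X + 76}}{9} = - \frac{\left(-85 + t\right) \frac{1}{76 + X}}{9} = - \frac{\frac{1}{76 + X} \left(-85 + t\right)}{9} = - \frac{-85 + t}{9 \left(76 + X\right)}$)
$j = 1350$ ($j = \left(- \frac{9}{4}\right) 0 \cdot 2 - \left(-15\right) \left(-9\right) \left(-10\right) = 0 \cdot 2 - 135 \left(-10\right) = 0 - -1350 = 0 + 1350 = 1350$)
$\frac{j}{n{\left(57,-60 \right)}} = \frac{1350}{\frac{1}{9} \frac{1}{76 + 57} \left(85 - -60\right)} = \frac{1350}{\frac{1}{9} \cdot \frac{1}{133} \left(85 + 60\right)} = \frac{1350}{\frac{1}{9} \cdot \frac{1}{133} \cdot 145} = \frac{1350}{\frac{145}{1197}} = 1350 \cdot \frac{1197}{145} = \frac{323190}{29}$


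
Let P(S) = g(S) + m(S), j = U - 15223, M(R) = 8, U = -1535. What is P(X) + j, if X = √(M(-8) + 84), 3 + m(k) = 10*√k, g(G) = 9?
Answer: -16752 + 10*√2*23^(¼) ≈ -16721.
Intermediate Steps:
m(k) = -3 + 10*√k
X = 2*√23 (X = √(8 + 84) = √92 = 2*√23 ≈ 9.5917)
j = -16758 (j = -1535 - 15223 = -16758)
P(S) = 6 + 10*√S (P(S) = 9 + (-3 + 10*√S) = 6 + 10*√S)
P(X) + j = (6 + 10*√(2*√23)) - 16758 = (6 + 10*(√2*23^(¼))) - 16758 = (6 + 10*√2*23^(¼)) - 16758 = -16752 + 10*√2*23^(¼)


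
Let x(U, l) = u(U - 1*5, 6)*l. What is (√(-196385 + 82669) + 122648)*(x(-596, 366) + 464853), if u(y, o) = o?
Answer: 57282625752 + 934098*I*√28429 ≈ 5.7283e+10 + 1.575e+8*I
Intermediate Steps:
x(U, l) = 6*l
(√(-196385 + 82669) + 122648)*(x(-596, 366) + 464853) = (√(-196385 + 82669) + 122648)*(6*366 + 464853) = (√(-113716) + 122648)*(2196 + 464853) = (2*I*√28429 + 122648)*467049 = (122648 + 2*I*√28429)*467049 = 57282625752 + 934098*I*√28429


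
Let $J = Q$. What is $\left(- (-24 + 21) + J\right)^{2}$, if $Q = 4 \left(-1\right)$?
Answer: $1$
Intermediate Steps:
$Q = -4$
$J = -4$
$\left(- (-24 + 21) + J\right)^{2} = \left(- (-24 + 21) - 4\right)^{2} = \left(\left(-1\right) \left(-3\right) - 4\right)^{2} = \left(3 - 4\right)^{2} = \left(-1\right)^{2} = 1$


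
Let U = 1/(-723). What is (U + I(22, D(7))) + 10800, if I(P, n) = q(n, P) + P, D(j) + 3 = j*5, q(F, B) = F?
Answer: 7847441/723 ≈ 10854.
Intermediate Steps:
U = -1/723 ≈ -0.0013831
D(j) = -3 + 5*j (D(j) = -3 + j*5 = -3 + 5*j)
I(P, n) = P + n (I(P, n) = n + P = P + n)
(U + I(22, D(7))) + 10800 = (-1/723 + (22 + (-3 + 5*7))) + 10800 = (-1/723 + (22 + (-3 + 35))) + 10800 = (-1/723 + (22 + 32)) + 10800 = (-1/723 + 54) + 10800 = 39041/723 + 10800 = 7847441/723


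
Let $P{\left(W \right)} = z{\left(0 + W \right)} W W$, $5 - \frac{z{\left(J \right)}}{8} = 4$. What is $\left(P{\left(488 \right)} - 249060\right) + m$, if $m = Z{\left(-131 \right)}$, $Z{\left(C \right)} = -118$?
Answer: $1655974$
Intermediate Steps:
$z{\left(J \right)} = 8$ ($z{\left(J \right)} = 40 - 32 = 8$)
$P{\left(W \right)} = 8 W^{2}$ ($P{\left(W \right)} = 8 W W = 8 W^{2}$)
$m = -118$
$\left(P{\left(488 \right)} - 249060\right) + m = \left(8 \cdot 488^{2} - 249060\right) - 118 = \left(8 \cdot 238144 - 249060\right) - 118 = \left(1905152 - 249060\right) - 118 = 1656092 - 118 = 1655974$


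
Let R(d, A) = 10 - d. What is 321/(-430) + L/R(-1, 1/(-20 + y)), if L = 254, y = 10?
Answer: 105689/4730 ≈ 22.344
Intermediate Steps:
321/(-430) + L/R(-1, 1/(-20 + y)) = 321/(-430) + 254/(10 - 1*(-1)) = 321*(-1/430) + 254/(10 + 1) = -321/430 + 254/11 = 105689/4730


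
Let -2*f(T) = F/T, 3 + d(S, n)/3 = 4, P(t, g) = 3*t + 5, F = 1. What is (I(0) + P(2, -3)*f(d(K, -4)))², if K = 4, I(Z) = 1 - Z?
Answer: 25/36 ≈ 0.69444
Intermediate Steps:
P(t, g) = 5 + 3*t
d(S, n) = 3 (d(S, n) = -9 + 3*4 = -9 + 12 = 3)
f(T) = -1/(2*T)
(I(0) + P(2, -3)*f(d(K, -4)))² = ((1 - 1*0) + (5 + 3*2)*(-½/3))² = ((1 + 0) + (5 + 6)*(-½*⅓))² = (1 + 11*(-⅙))² = (1 - 11/6)² = (-⅚)² = 25/36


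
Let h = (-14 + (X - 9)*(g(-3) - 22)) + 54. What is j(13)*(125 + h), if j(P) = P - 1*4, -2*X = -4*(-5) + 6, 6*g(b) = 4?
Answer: 5709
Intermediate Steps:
g(b) = 2/3 (g(b) = (1/6)*4 = 2/3)
X = -13 (X = -(-4*(-5) + 6)/2 = -(20 + 6)/2 = -1/2*26 = -13)
j(P) = -4 + P (j(P) = P - 4 = -4 + P)
h = 1528/3 (h = (-14 + (-13 - 9)*(2/3 - 22)) + 54 = (-14 - 22*(-64/3)) + 54 = (-14 + 1408/3) + 54 = 1366/3 + 54 = 1528/3 ≈ 509.33)
j(13)*(125 + h) = (-4 + 13)*(125 + 1528/3) = 9*(1903/3) = 5709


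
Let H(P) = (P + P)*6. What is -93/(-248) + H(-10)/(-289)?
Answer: 1827/2312 ≈ 0.79023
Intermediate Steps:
H(P) = 12*P (H(P) = (2*P)*6 = 12*P)
-93/(-248) + H(-10)/(-289) = -93/(-248) + (12*(-10))/(-289) = -93*(-1/248) - 120*(-1/289) = 3/8 + 120/289 = 1827/2312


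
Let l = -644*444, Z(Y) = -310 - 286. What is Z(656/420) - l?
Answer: 285340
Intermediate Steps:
Z(Y) = -596
l = -285936
Z(656/420) - l = -596 - 1*(-285936) = -596 + 285936 = 285340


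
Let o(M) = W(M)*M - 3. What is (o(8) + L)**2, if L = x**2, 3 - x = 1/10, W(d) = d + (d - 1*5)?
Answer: 87254281/10000 ≈ 8725.4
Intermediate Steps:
W(d) = -5 + 2*d (W(d) = d + (d - 5) = d + (-5 + d) = -5 + 2*d)
o(M) = -3 + M*(-5 + 2*M) (o(M) = (-5 + 2*M)*M - 3 = M*(-5 + 2*M) - 3 = -3 + M*(-5 + 2*M))
x = 29/10 (x = 3 - 1/10 = 29/10 ≈ 2.9000)
L = 841/100 (L = (29/10)**2 = 841/100 ≈ 8.4100)
(o(8) + L)**2 = ((-3 + 8*(-5 + 2*8)) + 841/100)**2 = ((-3 + 8*(-5 + 16)) + 841/100)**2 = ((-3 + 8*11) + 841/100)**2 = ((-3 + 88) + 841/100)**2 = (85 + 841/100)**2 = (9341/100)**2 = 87254281/10000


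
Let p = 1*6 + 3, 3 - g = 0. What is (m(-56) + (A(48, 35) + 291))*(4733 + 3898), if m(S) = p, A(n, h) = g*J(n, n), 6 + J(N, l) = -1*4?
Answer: 2330370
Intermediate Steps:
g = 3 (g = 3 - 1*0 = 3 + 0 = 3)
p = 9 (p = 6 + 3 = 9)
J(N, l) = -10 (J(N, l) = -6 - 1*4 = -6 - 4 = -10)
A(n, h) = -30 (A(n, h) = 3*(-10) = -30)
m(S) = 9
(m(-56) + (A(48, 35) + 291))*(4733 + 3898) = (9 + (-30 + 291))*(4733 + 3898) = (9 + 261)*8631 = 270*8631 = 2330370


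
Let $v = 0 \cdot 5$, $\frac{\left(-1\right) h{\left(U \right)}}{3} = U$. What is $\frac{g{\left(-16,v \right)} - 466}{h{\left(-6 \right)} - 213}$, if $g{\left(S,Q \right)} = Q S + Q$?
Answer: $\frac{466}{195} \approx 2.3897$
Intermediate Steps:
$h{\left(U \right)} = - 3 U$
$v = 0$
$g{\left(S,Q \right)} = Q + Q S$
$\frac{g{\left(-16,v \right)} - 466}{h{\left(-6 \right)} - 213} = \frac{0 \left(1 - 16\right) - 466}{\left(-3\right) \left(-6\right) - 213} = \frac{0 \left(-15\right) - 466}{18 - 213} = \frac{0 - 466}{-195} = \left(-466\right) \left(- \frac{1}{195}\right) = \frac{466}{195}$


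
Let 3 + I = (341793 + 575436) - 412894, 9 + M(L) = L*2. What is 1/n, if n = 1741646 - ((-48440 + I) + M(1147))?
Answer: 1/1283469 ≈ 7.7914e-7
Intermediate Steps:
M(L) = -9 + 2*L (M(L) = -9 + L*2 = -9 + 2*L)
I = 504332 (I = -3 + ((341793 + 575436) - 412894) = -3 + (917229 - 412894) = -3 + 504335 = 504332)
n = 1283469 (n = 1741646 - ((-48440 + 504332) + (-9 + 2*1147)) = 1741646 - (455892 + (-9 + 2294)) = 1741646 - (455892 + 2285) = 1741646 - 1*458177 = 1741646 - 458177 = 1283469)
1/n = 1/1283469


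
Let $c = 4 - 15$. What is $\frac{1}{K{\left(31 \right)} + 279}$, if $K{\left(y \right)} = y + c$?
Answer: $\frac{1}{299} \approx 0.0033445$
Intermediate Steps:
$c = -11$
$K{\left(y \right)} = -11 + y$ ($K{\left(y \right)} = y - 11 = -11 + y$)
$\frac{1}{K{\left(31 \right)} + 279} = \frac{1}{\left(-11 + 31\right) + 279} = \frac{1}{20 + 279} = \frac{1}{299}$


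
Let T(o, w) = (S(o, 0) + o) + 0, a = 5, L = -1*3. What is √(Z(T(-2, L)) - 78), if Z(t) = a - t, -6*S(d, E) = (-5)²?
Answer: I*√2406/6 ≈ 8.1752*I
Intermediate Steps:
L = -3
S(d, E) = -25/6 (S(d, E) = -⅙*(-5)² = -⅙*25 = -25/6)
T(o, w) = -25/6 + o (T(o, w) = (-25/6 + o) + 0 = -25/6 + o)
Z(t) = 5 - t
√(Z(T(-2, L)) - 78) = √((5 - (-25/6 - 2)) - 78) = √((5 - 1*(-37/6)) - 78) = √((5 + 37/6) - 78) = √(67/6 - 78) = √(-401/6) = I*√2406/6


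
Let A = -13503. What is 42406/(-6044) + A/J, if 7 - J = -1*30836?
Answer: -231590065/31069182 ≈ -7.4540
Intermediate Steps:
J = 30843 (J = 7 - (-1)*30836 = 7 - 1*(-30836) = 7 + 30836 = 30843)
42406/(-6044) + A/J = 42406/(-6044) - 13503/30843 = 42406*(-1/6044) - 13503*1/30843 = -21203/3022 - 4501/10281 = -231590065/31069182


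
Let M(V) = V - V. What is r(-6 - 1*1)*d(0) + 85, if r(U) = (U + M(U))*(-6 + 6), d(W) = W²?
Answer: 85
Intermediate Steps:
M(V) = 0
r(U) = 0 (r(U) = (U + 0)*(-6 + 6) = U*0 = 0)
r(-6 - 1*1)*d(0) + 85 = 0*0² + 85 = 0*0 + 85 = 0 + 85 = 85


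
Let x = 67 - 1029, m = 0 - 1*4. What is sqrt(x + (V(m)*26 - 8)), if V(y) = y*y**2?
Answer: I*sqrt(2634) ≈ 51.323*I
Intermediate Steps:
m = -4 (m = 0 - 4 = -4)
V(y) = y**3
x = -962
sqrt(x + (V(m)*26 - 8)) = sqrt(-962 + ((-4)**3*26 - 8)) = sqrt(-962 + (-64*26 - 8)) = sqrt(-962 + (-1664 - 8)) = sqrt(-962 - 1672) = sqrt(-2634) = I*sqrt(2634)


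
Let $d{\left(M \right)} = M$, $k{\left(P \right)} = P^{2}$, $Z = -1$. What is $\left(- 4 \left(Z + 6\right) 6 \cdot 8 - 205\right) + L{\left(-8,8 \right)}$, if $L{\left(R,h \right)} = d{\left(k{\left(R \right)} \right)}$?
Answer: $-1101$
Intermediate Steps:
$L{\left(R,h \right)} = R^{2}$
$\left(- 4 \left(Z + 6\right) 6 \cdot 8 - 205\right) + L{\left(-8,8 \right)} = \left(- 4 \left(-1 + 6\right) 6 \cdot 8 - 205\right) + \left(-8\right)^{2} = \left(\left(-4\right) 5 \cdot 6 \cdot 8 - 205\right) + 64 = \left(\left(-20\right) 6 \cdot 8 - 205\right) + 64 = \left(\left(-120\right) 8 - 205\right) + 64 = \left(-960 - 205\right) + 64 = -1165 + 64 = -1101$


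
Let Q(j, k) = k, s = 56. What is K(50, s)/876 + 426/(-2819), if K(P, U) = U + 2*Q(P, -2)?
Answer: -56647/617361 ≈ -0.091757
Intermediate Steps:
K(P, U) = -4 + U (K(P, U) = U + 2*(-2) = U - 4 = -4 + U)
K(50, s)/876 + 426/(-2819) = (-4 + 56)/876 + 426/(-2819) = 52*(1/876) + 426*(-1/2819) = 13/219 - 426/2819 = -56647/617361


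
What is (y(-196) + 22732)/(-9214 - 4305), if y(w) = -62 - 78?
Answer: -22592/13519 ≈ -1.6711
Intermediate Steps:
y(w) = -140
(y(-196) + 22732)/(-9214 - 4305) = (-140 + 22732)/(-9214 - 4305) = 22592/(-13519) = 22592*(-1/13519) = -22592/13519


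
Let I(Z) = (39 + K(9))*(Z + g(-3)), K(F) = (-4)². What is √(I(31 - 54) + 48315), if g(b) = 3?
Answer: √47215 ≈ 217.29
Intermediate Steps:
K(F) = 16
I(Z) = 165 + 55*Z (I(Z) = (39 + 16)*(Z + 3) = 55*(3 + Z) = 165 + 55*Z)
√(I(31 - 54) + 48315) = √((165 + 55*(31 - 54)) + 48315) = √((165 + 55*(-23)) + 48315) = √((165 - 1265) + 48315) = √(-1100 + 48315) = √47215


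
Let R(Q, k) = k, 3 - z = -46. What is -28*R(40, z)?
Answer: -1372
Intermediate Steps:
z = 49 (z = 3 - 1*(-46) = 3 + 46 = 49)
-28*R(40, z) = -28*49 = -1372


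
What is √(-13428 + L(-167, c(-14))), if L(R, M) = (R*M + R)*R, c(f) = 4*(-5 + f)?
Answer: I*√2105103 ≈ 1450.9*I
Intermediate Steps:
c(f) = -20 + 4*f
L(R, M) = R*(R + M*R) (L(R, M) = (M*R + R)*R = (R + M*R)*R = R*(R + M*R))
√(-13428 + L(-167, c(-14))) = √(-13428 + (-167)²*(1 + (-20 + 4*(-14)))) = √(-13428 + 27889*(1 + (-20 - 56))) = √(-13428 + 27889*(1 - 76)) = √(-13428 + 27889*(-75)) = √(-13428 - 2091675) = √(-2105103) = I*√2105103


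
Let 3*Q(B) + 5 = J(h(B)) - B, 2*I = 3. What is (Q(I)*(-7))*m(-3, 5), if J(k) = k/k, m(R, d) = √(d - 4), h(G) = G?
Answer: 77/6 ≈ 12.833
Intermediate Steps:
I = 3/2 (I = (½)*3 = 3/2 ≈ 1.5000)
m(R, d) = √(-4 + d)
J(k) = 1
Q(B) = -4/3 - B/3 (Q(B) = -5/3 + (1 - B)/3 = -5/3 + (⅓ - B/3) = -4/3 - B/3)
(Q(I)*(-7))*m(-3, 5) = ((-4/3 - ⅓*3/2)*(-7))*√(-4 + 5) = ((-4/3 - ½)*(-7))*√1 = -11/6*(-7)*1 = (77/6)*1 = 77/6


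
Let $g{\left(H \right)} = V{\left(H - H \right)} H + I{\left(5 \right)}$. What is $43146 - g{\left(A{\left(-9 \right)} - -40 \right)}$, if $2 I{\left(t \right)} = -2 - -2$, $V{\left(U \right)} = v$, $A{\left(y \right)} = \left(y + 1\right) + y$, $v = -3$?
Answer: $43215$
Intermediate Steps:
$A{\left(y \right)} = 1 + 2 y$ ($A{\left(y \right)} = \left(1 + y\right) + y = 1 + 2 y$)
$V{\left(U \right)} = -3$
$I{\left(t \right)} = 0$ ($I{\left(t \right)} = \frac{-2 - -2}{2} = \frac{-2 + 2}{2} = \frac{1}{2} \cdot 0 = 0$)
$g{\left(H \right)} = - 3 H$ ($g{\left(H \right)} = - 3 H + 0 = - 3 H$)
$43146 - g{\left(A{\left(-9 \right)} - -40 \right)} = 43146 - - 3 \left(\left(1 + 2 \left(-9\right)\right) - -40\right) = 43146 - - 3 \left(\left(1 - 18\right) + 40\right) = 43146 - - 3 \left(-17 + 40\right) = 43146 - \left(-3\right) 23 = 43146 - -69 = 43146 + 69 = 43215$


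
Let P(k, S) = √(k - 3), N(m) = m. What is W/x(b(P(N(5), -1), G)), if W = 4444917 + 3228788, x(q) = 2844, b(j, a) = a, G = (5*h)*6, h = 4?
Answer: 7673705/2844 ≈ 2698.2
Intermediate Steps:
P(k, S) = √(-3 + k)
G = 120 (G = (5*4)*6 = 20*6 = 120)
W = 7673705
W/x(b(P(N(5), -1), G)) = 7673705/2844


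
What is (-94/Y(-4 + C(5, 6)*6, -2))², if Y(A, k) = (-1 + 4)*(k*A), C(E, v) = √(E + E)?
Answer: 103823/133128 + 2209*√10/22188 ≈ 1.0947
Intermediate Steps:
C(E, v) = √2*√E (C(E, v) = √(2*E) = √2*√E)
Y(A, k) = 3*A*k (Y(A, k) = 3*(A*k) = 3*A*k)
(-94/Y(-4 + C(5, 6)*6, -2))² = (-94*(-1/(6*(-4 + (√2*√5)*6))))² = (-94*(-1/(6*(-4 + √10*6))))² = (-94*(-1/(6*(-4 + 6*√10))))² = (-94/(24 - 36*√10))² = 8836/(24 - 36*√10)²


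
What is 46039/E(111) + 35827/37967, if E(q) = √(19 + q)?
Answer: 35827/37967 + 46039*√130/130 ≈ 4038.8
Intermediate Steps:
46039/E(111) + 35827/37967 = 46039/(√(19 + 111)) + 35827/37967 = 46039/(√130) + 35827*(1/37967) = 46039*(√130/130) + 35827/37967 = 46039*√130/130 + 35827/37967 = 35827/37967 + 46039*√130/130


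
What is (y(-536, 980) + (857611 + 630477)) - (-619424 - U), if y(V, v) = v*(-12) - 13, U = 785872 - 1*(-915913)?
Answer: 3797524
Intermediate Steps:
U = 1701785 (U = 785872 + 915913 = 1701785)
y(V, v) = -13 - 12*v (y(V, v) = -12*v - 13 = -13 - 12*v)
(y(-536, 980) + (857611 + 630477)) - (-619424 - U) = ((-13 - 12*980) + (857611 + 630477)) - (-619424 - 1*1701785) = ((-13 - 11760) + 1488088) - (-619424 - 1701785) = (-11773 + 1488088) - 1*(-2321209) = 1476315 + 2321209 = 3797524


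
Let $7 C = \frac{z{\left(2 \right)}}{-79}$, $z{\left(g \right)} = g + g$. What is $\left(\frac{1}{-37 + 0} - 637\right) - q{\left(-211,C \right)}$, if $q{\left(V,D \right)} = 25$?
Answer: $- \frac{24495}{37} \approx -662.03$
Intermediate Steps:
$z{\left(g \right)} = 2 g$
$C = - \frac{4}{553}$ ($C = \frac{2 \cdot 2 \frac{1}{-79}}{7} = \frac{4 \left(- \frac{1}{79}\right)}{7} = \frac{1}{7} \left(- \frac{4}{79}\right) = - \frac{4}{553} \approx -0.0072333$)
$\left(\frac{1}{-37 + 0} - 637\right) - q{\left(-211,C \right)} = \left(\frac{1}{-37 + 0} - 637\right) - 25 = \left(\frac{1}{-37} - 637\right) - 25 = \left(- \frac{1}{37} - 637\right) - 25 = - \frac{23570}{37} - 25 = - \frac{24495}{37}$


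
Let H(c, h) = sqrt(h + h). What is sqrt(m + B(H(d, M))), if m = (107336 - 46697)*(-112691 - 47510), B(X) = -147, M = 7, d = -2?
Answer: 3*I*sqrt(1079380954) ≈ 98562.0*I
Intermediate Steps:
H(c, h) = sqrt(2)*sqrt(h) (H(c, h) = sqrt(2*h) = sqrt(2)*sqrt(h))
m = -9714428439 (m = 60639*(-160201) = -9714428439)
sqrt(m + B(H(d, M))) = sqrt(-9714428439 - 147) = sqrt(-9714428586) = 3*I*sqrt(1079380954)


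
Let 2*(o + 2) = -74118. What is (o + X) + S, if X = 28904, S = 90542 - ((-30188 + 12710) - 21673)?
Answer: 121536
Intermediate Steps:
o = -37061 (o = -2 + (1/2)*(-74118) = -2 - 37059 = -37061)
S = 129693 (S = 90542 - (-17478 - 21673) = 90542 - 1*(-39151) = 90542 + 39151 = 129693)
(o + X) + S = (-37061 + 28904) + 129693 = -8157 + 129693 = 121536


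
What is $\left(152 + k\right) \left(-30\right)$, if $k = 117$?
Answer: $-8070$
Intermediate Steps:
$\left(152 + k\right) \left(-30\right) = \left(152 + 117\right) \left(-30\right) = 269 \left(-30\right) = -8070$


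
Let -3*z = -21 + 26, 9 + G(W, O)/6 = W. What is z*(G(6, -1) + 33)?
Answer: -25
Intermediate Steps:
G(W, O) = -54 + 6*W
z = -5/3 (z = -(-21 + 26)/3 = -1/3*5 = -5/3 ≈ -1.6667)
z*(G(6, -1) + 33) = -5*((-54 + 6*6) + 33)/3 = -5*((-54 + 36) + 33)/3 = -5*(-18 + 33)/3 = -5/3*15 = -25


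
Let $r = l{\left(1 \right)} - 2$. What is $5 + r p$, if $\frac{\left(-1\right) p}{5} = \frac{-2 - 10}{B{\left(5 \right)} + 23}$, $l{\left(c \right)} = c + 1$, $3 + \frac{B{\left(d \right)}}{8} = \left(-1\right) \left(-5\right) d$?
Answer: $5$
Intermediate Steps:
$B{\left(d \right)} = -24 + 40 d$ ($B{\left(d \right)} = -24 + 8 \left(-1\right) \left(-5\right) d = -24 + 8 \cdot 5 d = -24 + 40 d$)
$l{\left(c \right)} = 1 + c$
$r = 0$ ($r = \left(1 + 1\right) - 2 = 2 - 2 = 0$)
$p = \frac{60}{199}$ ($p = - 5 \frac{-2 - 10}{\left(-24 + 40 \cdot 5\right) + 23} = - 5 \left(- \frac{12}{\left(-24 + 200\right) + 23}\right) = - 5 \left(- \frac{12}{176 + 23}\right) = - 5 \left(- \frac{12}{199}\right) = - 5 \left(\left(-12\right) \frac{1}{199}\right) = \left(-5\right) \left(- \frac{12}{199}\right) = \frac{60}{199} \approx 0.30151$)
$5 + r p = 5 + 0 \cdot \frac{60}{199} = 5 + 0 = 5$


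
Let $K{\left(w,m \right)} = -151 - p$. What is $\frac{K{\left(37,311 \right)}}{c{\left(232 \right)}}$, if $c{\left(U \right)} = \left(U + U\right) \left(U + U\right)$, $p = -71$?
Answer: $- \frac{5}{13456} \approx -0.00037158$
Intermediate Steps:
$K{\left(w,m \right)} = -80$ ($K{\left(w,m \right)} = -151 - -71 = -151 + 71 = -80$)
$c{\left(U \right)} = 4 U^{2}$ ($c{\left(U \right)} = 2 U 2 U = 4 U^{2}$)
$\frac{K{\left(37,311 \right)}}{c{\left(232 \right)}} = - \frac{80}{4 \cdot 232^{2}} = - \frac{80}{4 \cdot 53824} = - \frac{80}{215296} = \left(-80\right) \frac{1}{215296} = - \frac{5}{13456}$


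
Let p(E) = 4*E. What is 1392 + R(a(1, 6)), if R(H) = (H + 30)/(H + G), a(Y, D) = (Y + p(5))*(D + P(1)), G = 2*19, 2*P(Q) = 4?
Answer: 143475/103 ≈ 1393.0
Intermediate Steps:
P(Q) = 2 (P(Q) = (½)*4 = 2)
G = 38
a(Y, D) = (2 + D)*(20 + Y) (a(Y, D) = (Y + 4*5)*(D + 2) = (Y + 20)*(2 + D) = (20 + Y)*(2 + D) = (2 + D)*(20 + Y))
R(H) = (30 + H)/(38 + H) (R(H) = (H + 30)/(H + 38) = (30 + H)/(38 + H))
1392 + R(a(1, 6)) = 1392 + (30 + (40 + 2*1 + 20*6 + 6*1))/(38 + (40 + 2*1 + 20*6 + 6*1)) = 1392 + (30 + (40 + 2 + 120 + 6))/(38 + (40 + 2 + 120 + 6)) = 1392 + (30 + 168)/(38 + 168) = 1392 + 198/206 = 1392 + (1/206)*198 = 1392 + 99/103 = 143475/103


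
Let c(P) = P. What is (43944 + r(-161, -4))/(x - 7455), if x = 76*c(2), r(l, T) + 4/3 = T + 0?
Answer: -131816/21909 ≈ -6.0165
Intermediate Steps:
r(l, T) = -4/3 + T (r(l, T) = -4/3 + (T + 0) = -4/3 + T)
x = 152 (x = 76*2 = 152)
(43944 + r(-161, -4))/(x - 7455) = (43944 + (-4/3 - 4))/(152 - 7455) = (43944 - 16/3)/(-7303) = (131816/3)*(-1/7303) = -131816/21909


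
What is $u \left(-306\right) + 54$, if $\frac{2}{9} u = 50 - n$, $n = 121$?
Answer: $97821$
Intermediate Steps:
$u = - \frac{639}{2}$ ($u = \frac{9 \left(50 - 121\right)}{2} = \frac{9}{2} \left(-71\right) = - \frac{639}{2} \approx -319.5$)
$u \left(-306\right) + 54 = \left(- \frac{639}{2}\right) \left(-306\right) + 54 = 97767 + 54 = 97821$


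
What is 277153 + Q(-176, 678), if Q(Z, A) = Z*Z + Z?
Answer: 307953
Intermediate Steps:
Q(Z, A) = Z + Z² (Q(Z, A) = Z² + Z = Z + Z²)
277153 + Q(-176, 678) = 277153 - 176*(1 - 176) = 277153 - 176*(-175) = 277153 + 30800 = 307953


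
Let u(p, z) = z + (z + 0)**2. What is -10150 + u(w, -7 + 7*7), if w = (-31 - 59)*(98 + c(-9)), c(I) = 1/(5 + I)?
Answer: -8344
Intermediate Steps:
w = -17595/2 (w = (-31 - 59)*(98 + 1/(5 - 9)) = -90*(98 + 1/(-4)) = -90*(98 - 1/4) = -90*391/4 = -17595/2 ≈ -8797.5)
u(p, z) = z + z**2
-10150 + u(w, -7 + 7*7) = -10150 + (-7 + 7*7)*(1 + (-7 + 7*7)) = -10150 + (-7 + 49)*(1 + (-7 + 49)) = -10150 + 42*(1 + 42) = -10150 + 42*43 = -10150 + 1806 = -8344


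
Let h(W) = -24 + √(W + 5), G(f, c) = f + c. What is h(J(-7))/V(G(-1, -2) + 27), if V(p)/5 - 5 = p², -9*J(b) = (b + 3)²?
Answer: -24/2905 + √29/8715 ≈ -0.0076437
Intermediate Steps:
G(f, c) = c + f
J(b) = -(3 + b)²/9 (J(b) = -(b + 3)²/9 = -(3 + b)²/9)
V(p) = 25 + 5*p²
h(W) = -24 + √(5 + W)
h(J(-7))/V(G(-1, -2) + 27) = (-24 + √(5 - (3 - 7)²/9))/(25 + 5*((-2 - 1) + 27)²) = (-24 + √(5 - ⅑*(-4)²))/(25 + 5*(-3 + 27)²) = (-24 + √(5 - ⅑*16))/(25 + 5*24²) = (-24 + √(5 - 16/9))/(25 + 5*576) = (-24 + √(29/9))/(25 + 2880) = (-24 + √29/3)/2905 = (-24 + √29/3)*(1/2905) = -24/2905 + √29/8715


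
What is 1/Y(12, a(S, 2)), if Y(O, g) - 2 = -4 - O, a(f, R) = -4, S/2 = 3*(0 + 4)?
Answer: -1/14 ≈ -0.071429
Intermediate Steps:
S = 24 (S = 2*(3*(0 + 4)) = 2*(3*4) = 2*12 = 24)
Y(O, g) = -2 - O (Y(O, g) = 2 + (-4 - O) = -2 - O)
1/Y(12, a(S, 2)) = 1/(-2 - 1*12) = 1/(-2 - 12) = 1/(-14) = -1/14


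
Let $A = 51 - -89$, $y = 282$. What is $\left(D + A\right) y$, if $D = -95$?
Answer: $12690$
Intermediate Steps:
$A = 140$ ($A = 51 + 89 = 140$)
$\left(D + A\right) y = \left(-95 + 140\right) 282 = 45 \cdot 282 = 12690$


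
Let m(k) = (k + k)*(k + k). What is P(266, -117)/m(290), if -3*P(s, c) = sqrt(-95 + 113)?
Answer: -sqrt(2)/336400 ≈ -4.2040e-6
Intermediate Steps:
P(s, c) = -sqrt(2) (P(s, c) = -sqrt(-95 + 113)/3 = -sqrt(2))
m(k) = 4*k**2 (m(k) = (2*k)*(2*k) = 4*k**2)
P(266, -117)/m(290) = (-sqrt(2))/((4*290**2)) = (-sqrt(2))/((4*84100)) = -sqrt(2)/336400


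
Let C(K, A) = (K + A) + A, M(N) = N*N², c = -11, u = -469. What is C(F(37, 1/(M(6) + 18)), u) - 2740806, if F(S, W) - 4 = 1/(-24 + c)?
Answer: -95960901/35 ≈ -2.7417e+6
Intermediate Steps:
M(N) = N³
F(S, W) = 139/35 (F(S, W) = 4 + 1/(-24 - 11) = 4 + 1/(-35) = 4 - 1/35 = 139/35)
C(K, A) = K + 2*A (C(K, A) = (A + K) + A = K + 2*A)
C(F(37, 1/(M(6) + 18)), u) - 2740806 = (139/35 + 2*(-469)) - 2740806 = (139/35 - 938) - 2740806 = -32691/35 - 2740806 = -95960901/35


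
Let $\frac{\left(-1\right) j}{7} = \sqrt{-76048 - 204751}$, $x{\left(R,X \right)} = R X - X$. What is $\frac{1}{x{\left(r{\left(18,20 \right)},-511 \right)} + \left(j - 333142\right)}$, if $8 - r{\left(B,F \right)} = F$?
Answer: $\frac{i}{- 326499 i + 7 \sqrt{280799}} \approx -3.0624 \cdot 10^{-6} + 3.4792 \cdot 10^{-8} i$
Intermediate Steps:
$r{\left(B,F \right)} = 8 - F$
$x{\left(R,X \right)} = - X + R X$
$j = - 7 i \sqrt{280799}$ ($j = - 7 \sqrt{-76048 - 204751} = - 7 \sqrt{-280799} = - 7 i \sqrt{280799} \approx - 3709.3 i$)
$\frac{1}{x{\left(r{\left(18,20 \right)},-511 \right)} + \left(j - 333142\right)} = \frac{1}{- 511 \left(-1 + \left(8 - 20\right)\right) - \left(333142 + 7 i \sqrt{280799}\right)} = \frac{1}{- 511 \left(-1 - 12\right) - \left(333142 + 7 i \sqrt{280799}\right)} = \frac{1}{\left(-511\right) \left(-13\right) - \left(333142 + 7 i \sqrt{280799}\right)} = \frac{1}{6643 - \left(333142 + 7 i \sqrt{280799}\right)} = \frac{1}{-326499 - 7 i \sqrt{280799}}$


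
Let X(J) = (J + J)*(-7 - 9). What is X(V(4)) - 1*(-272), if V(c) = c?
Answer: 144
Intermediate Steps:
X(J) = -32*J (X(J) = (2*J)*(-16) = -32*J)
X(V(4)) - 1*(-272) = -32*4 - 1*(-272) = -128 + 272 = 144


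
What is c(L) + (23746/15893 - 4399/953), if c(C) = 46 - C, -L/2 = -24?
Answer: -77575427/15146029 ≈ -5.1218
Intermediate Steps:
L = 48 (L = -2*(-24) = 48)
c(L) + (23746/15893 - 4399/953) = (46 - 1*48) + (23746/15893 - 4399/953) = (46 - 48) + (23746*(1/15893) - 4399*1/953) = -2 + (23746/15893 - 4399/953) = -2 - 47283369/15146029 = -77575427/15146029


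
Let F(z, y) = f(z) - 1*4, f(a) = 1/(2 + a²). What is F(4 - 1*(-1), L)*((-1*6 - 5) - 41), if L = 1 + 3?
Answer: 5564/27 ≈ 206.07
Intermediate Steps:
L = 4
F(z, y) = -4 + 1/(2 + z²) (F(z, y) = 1/(2 + z²) - 1*4 = 1/(2 + z²) - 4 = -4 + 1/(2 + z²))
F(4 - 1*(-1), L)*((-1*6 - 5) - 41) = (-4 + 1/(2 + (4 - 1*(-1))²))*((-1*6 - 5) - 41) = (-4 + 1/(2 + (4 + 1)²))*((-6 - 5) - 41) = (-4 + 1/(2 + 5²))*(-11 - 41) = (-4 + 1/(2 + 25))*(-52) = (-4 + 1/27)*(-52) = -107/27*(-52) = 5564/27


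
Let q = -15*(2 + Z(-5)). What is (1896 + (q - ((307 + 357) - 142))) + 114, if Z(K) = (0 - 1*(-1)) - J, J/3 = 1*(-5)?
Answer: 1218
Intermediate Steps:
J = -15 (J = 3*(1*(-5)) = 3*(-5) = -15)
Z(K) = 16 (Z(K) = (0 - 1*(-1)) - 1*(-15) = (0 + 1) + 15 = 1 + 15 = 16)
q = -270 (q = -15*(2 + 16) = -15*18 = -270)
(1896 + (q - ((307 + 357) - 142))) + 114 = (1896 + (-270 - ((307 + 357) - 142))) + 114 = (1896 + (-270 - (664 - 142))) + 114 = (1896 + (-270 - 1*522)) + 114 = (1896 + (-270 - 522)) + 114 = (1896 - 792) + 114 = 1104 + 114 = 1218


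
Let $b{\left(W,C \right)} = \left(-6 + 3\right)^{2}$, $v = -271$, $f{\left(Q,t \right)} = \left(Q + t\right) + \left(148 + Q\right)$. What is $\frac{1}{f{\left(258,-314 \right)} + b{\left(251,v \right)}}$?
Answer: $\frac{1}{359} \approx 0.0027855$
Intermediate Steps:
$f{\left(Q,t \right)} = 148 + t + 2 Q$
$b{\left(W,C \right)} = 9$ ($b{\left(W,C \right)} = \left(-3\right)^{2} = 9$)
$\frac{1}{f{\left(258,-314 \right)} + b{\left(251,v \right)}} = \frac{1}{\left(148 - 314 + 2 \cdot 258\right) + 9} = \frac{1}{\left(148 - 314 + 516\right) + 9} = \frac{1}{350 + 9} = \frac{1}{359}$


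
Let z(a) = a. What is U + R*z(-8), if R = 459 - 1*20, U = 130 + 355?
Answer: -3027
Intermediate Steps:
U = 485
R = 439 (R = 459 - 20 = 439)
U + R*z(-8) = 485 + 439*(-8) = 485 - 3512 = -3027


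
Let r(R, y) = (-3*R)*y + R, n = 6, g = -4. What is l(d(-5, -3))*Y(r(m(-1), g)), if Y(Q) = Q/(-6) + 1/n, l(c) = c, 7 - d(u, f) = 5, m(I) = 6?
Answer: -77/3 ≈ -25.667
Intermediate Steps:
d(u, f) = 2 (d(u, f) = 7 - 1*5 = 7 - 5 = 2)
r(R, y) = R - 3*R*y (r(R, y) = -3*R*y + R = R - 3*R*y)
Y(Q) = 1/6 - Q/6 (Y(Q) = Q/(-6) + 1/6 = Q*(-1/6) + 1*(1/6) = -Q/6 + 1/6 = 1/6 - Q/6)
l(d(-5, -3))*Y(r(m(-1), g)) = 2*(1/6 - (1 - 3*(-4))) = 2*(1/6 - (1 + 12)) = 2*(1/6 - 13) = 2*(-77/6) = -77/3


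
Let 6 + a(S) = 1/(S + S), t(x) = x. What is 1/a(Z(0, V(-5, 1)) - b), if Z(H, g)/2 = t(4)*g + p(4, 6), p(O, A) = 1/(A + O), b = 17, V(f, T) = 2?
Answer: -8/53 ≈ -0.15094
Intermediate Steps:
Z(H, g) = 1/5 + 8*g (Z(H, g) = 2*(4*g + 1/(6 + 4)) = 2*(4*g + 1/10) = 2*(1/10 + 4*g) = 1/5 + 8*g)
a(S) = -6 + 1/(2*S) (a(S) = -6 + 1/(S + S) = -6 + 1/(2*S))
1/a(Z(0, V(-5, 1)) - b) = 1/(-6 + 1/(2*((1/5 + 8*2) - 1*17))) = 1/(-6 + 1/(2*((1/5 + 16) - 17))) = 1/(-6 + 1/(2*(81/5 - 17))) = 1/(-6 + 1/(2*(-4/5))) = 1/(-6 + (1/2)*(-5/4)) = 1/(-6 - 5/8) = 1/(-53/8) = -8/53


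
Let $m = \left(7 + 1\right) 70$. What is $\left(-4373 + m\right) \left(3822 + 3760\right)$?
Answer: $-28910166$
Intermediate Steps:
$m = 560$ ($m = 8 \cdot 70 = 560$)
$\left(-4373 + m\right) \left(3822 + 3760\right) = \left(-4373 + 560\right) \left(3822 + 3760\right) = \left(-3813\right) 7582 = -28910166$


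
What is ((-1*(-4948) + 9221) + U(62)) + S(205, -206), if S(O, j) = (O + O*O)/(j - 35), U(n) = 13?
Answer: 3375632/241 ≈ 14007.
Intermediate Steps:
S(O, j) = (O + O²)/(-35 + j)
((-1*(-4948) + 9221) + U(62)) + S(205, -206) = ((-1*(-4948) + 9221) + 13) + 205*(1 + 205)/(-35 - 206) = ((4948 + 9221) + 13) + 205*206/(-241) = (14169 + 13) + 205*(-1/241)*206 = 14182 - 42230/241 = 3375632/241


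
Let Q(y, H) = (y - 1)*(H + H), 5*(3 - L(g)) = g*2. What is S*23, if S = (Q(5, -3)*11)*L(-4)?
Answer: -139656/5 ≈ -27931.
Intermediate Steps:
L(g) = 3 - 2*g/5 (L(g) = 3 - g*2/5 = 3 - 2*g/5)
Q(y, H) = 2*H*(-1 + y) (Q(y, H) = (-1 + y)*(2*H) = 2*H*(-1 + y))
S = -6072/5 (S = ((2*(-3)*(-1 + 5))*11)*(3 - ⅖*(-4)) = ((2*(-3)*4)*11)*(3 + 8/5) = -24*11*(23/5) = -264*23/5 = -6072/5 ≈ -1214.4)
S*23 = -6072/5*23 = -139656/5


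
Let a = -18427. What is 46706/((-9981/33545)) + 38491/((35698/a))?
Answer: -63009200753977/356301738 ≈ -1.7684e+5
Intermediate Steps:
46706/((-9981/33545)) + 38491/((35698/a)) = 46706/((-9981/33545)) + 38491/((35698/(-18427))) = 46706/((-9981*1/33545)) + 38491/((35698*(-1/18427))) = 46706/(-9981/33545) + 38491/(-35698/18427) = 46706*(-33545/9981) + 38491*(-18427/35698) = -1566752770/9981 - 709273657/35698 = -63009200753977/356301738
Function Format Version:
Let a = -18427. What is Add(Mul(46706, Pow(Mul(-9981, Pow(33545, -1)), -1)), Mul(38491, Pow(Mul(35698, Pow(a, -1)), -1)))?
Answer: Rational(-63009200753977, 356301738) ≈ -1.7684e+5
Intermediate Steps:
Add(Mul(46706, Pow(Mul(-9981, Pow(33545, -1)), -1)), Mul(38491, Pow(Mul(35698, Pow(a, -1)), -1))) = Add(Mul(46706, Pow(Mul(-9981, Pow(33545, -1)), -1)), Mul(38491, Pow(Mul(35698, Pow(-18427, -1)), -1))) = Add(Mul(46706, Pow(Mul(-9981, Rational(1, 33545)), -1)), Mul(38491, Pow(Mul(35698, Rational(-1, 18427)), -1))) = Add(Mul(46706, Pow(Rational(-9981, 33545), -1)), Mul(38491, Pow(Rational(-35698, 18427), -1))) = Add(Mul(46706, Rational(-33545, 9981)), Mul(38491, Rational(-18427, 35698))) = Add(Rational(-1566752770, 9981), Rational(-709273657, 35698)) = Rational(-63009200753977, 356301738)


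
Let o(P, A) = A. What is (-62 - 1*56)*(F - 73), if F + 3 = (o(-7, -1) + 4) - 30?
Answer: 12154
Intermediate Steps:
F = -30 (F = -3 + ((-1 + 4) - 30) = -3 + (3 - 30) = -3 - 27 = -30)
(-62 - 1*56)*(F - 73) = (-62 - 1*56)*(-30 - 73) = (-62 - 56)*(-103) = -118*(-103) = 12154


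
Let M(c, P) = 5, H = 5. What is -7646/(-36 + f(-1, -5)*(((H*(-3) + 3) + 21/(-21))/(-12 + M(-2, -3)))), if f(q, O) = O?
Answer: 53522/317 ≈ 168.84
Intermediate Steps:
-7646/(-36 + f(-1, -5)*(((H*(-3) + 3) + 21/(-21))/(-12 + M(-2, -3)))) = -7646/(-36 - 5*((5*(-3) + 3) + 21/(-21))/(-12 + 5)) = -7646/(-36 - 5*((-15 + 3) + 21*(-1/21))/(-7)) = -7646/(-36 - 5*(-12 - 1)*(-1)/7) = -7646/(-36 - (-65)*(-1)/7) = -7646/(-36 - 5*13/7) = -7646/(-36 - 65/7) = -7646/(-317/7) = -7646*(-7/317) = 53522/317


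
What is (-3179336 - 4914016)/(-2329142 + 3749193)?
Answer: -8093352/1420051 ≈ -5.6993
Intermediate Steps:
(-3179336 - 4914016)/(-2329142 + 3749193) = -8093352/1420051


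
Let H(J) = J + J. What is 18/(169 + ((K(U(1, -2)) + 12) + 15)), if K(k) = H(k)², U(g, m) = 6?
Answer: 9/170 ≈ 0.052941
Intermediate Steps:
H(J) = 2*J
K(k) = 4*k² (K(k) = (2*k)² = 4*k²)
18/(169 + ((K(U(1, -2)) + 12) + 15)) = 18/(169 + ((4*6² + 12) + 15)) = 18/(169 + ((4*36 + 12) + 15)) = 18/(169 + ((144 + 12) + 15)) = 18/(169 + (156 + 15)) = 18/(169 + 171) = 18/340 = (1/340)*18 = 9/170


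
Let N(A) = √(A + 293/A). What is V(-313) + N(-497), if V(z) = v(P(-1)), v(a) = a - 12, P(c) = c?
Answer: -13 + 3*I*√13656566/497 ≈ -13.0 + 22.307*I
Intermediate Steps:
v(a) = -12 + a
V(z) = -13 (V(z) = -12 - 1 = -13)
V(-313) + N(-497) = -13 + √(-497 + 293/(-497)) = -13 + √(-497 + 293*(-1/497)) = -13 + √(-497 - 293/497) = -13 + √(-247302/497) = -13 + 3*I*√13656566/497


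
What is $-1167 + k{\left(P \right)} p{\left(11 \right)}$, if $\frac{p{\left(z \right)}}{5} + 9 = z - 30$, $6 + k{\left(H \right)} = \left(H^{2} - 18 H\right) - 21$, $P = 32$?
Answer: $-60107$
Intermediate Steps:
$k{\left(H \right)} = -27 + H^{2} - 18 H$ ($k{\left(H \right)} = -6 - \left(21 - H^{2} + 18 H\right) = -27 + H^{2} - 18 H$)
$p{\left(z \right)} = -195 + 5 z$ ($p{\left(z \right)} = -45 + 5 \left(z - 30\right) = -45 + 5 \left(-30 + z\right) = -45 + \left(-150 + 5 z\right) = -195 + 5 z$)
$-1167 + k{\left(P \right)} p{\left(11 \right)} = -1167 + \left(-27 + 32^{2} - 576\right) \left(-195 + 5 \cdot 11\right) = -1167 + \left(-27 + 1024 - 576\right) \left(-195 + 55\right) = -1167 + 421 \left(-140\right) = -1167 - 58940 = -60107$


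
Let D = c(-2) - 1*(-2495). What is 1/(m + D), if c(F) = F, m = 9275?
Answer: 1/11768 ≈ 8.4976e-5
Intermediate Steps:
D = 2493 (D = -2 - 1*(-2495) = -2 + 2495 = 2493)
1/(m + D) = 1/(9275 + 2493) = 1/11768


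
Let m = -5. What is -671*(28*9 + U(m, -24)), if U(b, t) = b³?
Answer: -85217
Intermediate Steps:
-671*(28*9 + U(m, -24)) = -671*(28*9 + (-5)³) = -671*(252 - 125) = -671*127 = -85217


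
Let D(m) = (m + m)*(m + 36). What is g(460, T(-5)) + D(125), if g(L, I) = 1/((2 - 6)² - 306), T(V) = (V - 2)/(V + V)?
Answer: 11672499/290 ≈ 40250.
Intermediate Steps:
T(V) = (-2 + V)/(2*V) (T(V) = (-2 + V)/((2*V)) = (-2 + V)*(1/(2*V)) = (-2 + V)/(2*V))
g(L, I) = -1/290 (g(L, I) = 1/((-4)² - 306) = 1/(16 - 306) = 1/(-290) = -1/290)
D(m) = 2*m*(36 + m) (D(m) = (2*m)*(36 + m) = 2*m*(36 + m))
g(460, T(-5)) + D(125) = -1/290 + 2*125*(36 + 125) = -1/290 + 2*125*161 = -1/290 + 40250 = 11672499/290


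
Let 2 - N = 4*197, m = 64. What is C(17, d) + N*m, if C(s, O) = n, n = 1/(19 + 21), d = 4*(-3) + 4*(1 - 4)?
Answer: -2012159/40 ≈ -50304.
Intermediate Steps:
d = -24 (d = -12 + 4*(-3) = -12 - 12 = -24)
n = 1/40 ≈ 0.025000
C(s, O) = 1/40
N = -786 (N = 2 - 4*197 = 2 - 1*788 = 2 - 788 = -786)
C(17, d) + N*m = 1/40 - 786*64 = 1/40 - 50304 = -2012159/40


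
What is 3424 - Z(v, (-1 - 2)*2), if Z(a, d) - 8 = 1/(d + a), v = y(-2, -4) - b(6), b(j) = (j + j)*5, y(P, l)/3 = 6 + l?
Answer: 204961/60 ≈ 3416.0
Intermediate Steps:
y(P, l) = 18 + 3*l (y(P, l) = 3*(6 + l) = 18 + 3*l)
b(j) = 10*j (b(j) = (2*j)*5 = 10*j)
v = -54 (v = (18 + 3*(-4)) - 10*6 = (18 - 12) - 1*60 = 6 - 60 = -54)
Z(a, d) = 8 + 1/(a + d) (Z(a, d) = 8 + 1/(d + a) = 8 + 1/(a + d))
3424 - Z(v, (-1 - 2)*2) = 3424 - (1 + 8*(-54) + 8*((-1 - 2)*2))/(-54 + (-1 - 2)*2) = 3424 - (1 - 432 + 8*(-3*2))/(-54 - 3*2) = 3424 - (1 - 432 + 8*(-6))/(-54 - 6) = 3424 - (1 - 432 - 48)/(-60) = 3424 - (-1)*(-479)/60 = 3424 - 1*479/60 = 3424 - 479/60 = 204961/60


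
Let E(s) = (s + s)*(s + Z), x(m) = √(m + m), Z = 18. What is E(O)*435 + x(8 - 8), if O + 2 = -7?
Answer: -70470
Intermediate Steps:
x(m) = √2*√m (x(m) = √(2*m) = √2*√m)
O = -9 (O = -2 - 7 = -9)
E(s) = 2*s*(18 + s) (E(s) = (s + s)*(s + 18) = (2*s)*(18 + s) = 2*s*(18 + s))
E(O)*435 + x(8 - 8) = (2*(-9)*(18 - 9))*435 + √2*√(8 - 8) = (2*(-9)*9)*435 + √2*√0 = -162*435 + √2*0 = -70470 + 0 = -70470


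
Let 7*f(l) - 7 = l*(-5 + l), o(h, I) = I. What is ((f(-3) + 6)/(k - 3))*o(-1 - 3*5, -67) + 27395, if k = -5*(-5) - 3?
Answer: 3638644/133 ≈ 27358.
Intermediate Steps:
k = 22 (k = 25 - 3 = 22)
f(l) = 1 + l*(-5 + l)/7 (f(l) = 1 + (l*(-5 + l))/7 = 1 + l*(-5 + l)/7)
((f(-3) + 6)/(k - 3))*o(-1 - 3*5, -67) + 27395 = (((1 - 5/7*(-3) + (⅐)*(-3)²) + 6)/(22 - 3))*(-67) + 27395 = (((1 + 15/7 + (⅐)*9) + 6)/19)*(-67) + 27395 = (((1 + 15/7 + 9/7) + 6)*(1/19))*(-67) + 27395 = ((31/7 + 6)*(1/19))*(-67) + 27395 = ((73/7)*(1/19))*(-67) + 27395 = (73/133)*(-67) + 27395 = -4891/133 + 27395 = 3638644/133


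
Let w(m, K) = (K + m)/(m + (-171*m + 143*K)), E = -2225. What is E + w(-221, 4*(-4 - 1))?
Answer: -77229991/34710 ≈ -2225.0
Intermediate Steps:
w(m, K) = (K + m)/(-170*m + 143*K)
E + w(-221, 4*(-4 - 1)) = -2225 + (4*(-4 - 1) - 221)/(-170*(-221) + 143*(4*(-4 - 1))) = -2225 + (4*(-5) - 221)/(37570 + 143*(4*(-5))) = -2225 + (-20 - 221)/(37570 + 143*(-20)) = -2225 - 241/(37570 - 2860) = -2225 - 241/34710 = -77229991/34710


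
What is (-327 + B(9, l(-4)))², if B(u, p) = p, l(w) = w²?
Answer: 96721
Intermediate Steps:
(-327 + B(9, l(-4)))² = (-327 + (-4)²)² = (-327 + 16)² = (-311)² = 96721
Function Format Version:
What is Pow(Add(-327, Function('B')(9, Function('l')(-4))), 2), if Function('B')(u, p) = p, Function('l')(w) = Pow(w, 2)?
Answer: 96721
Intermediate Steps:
Pow(Add(-327, Function('B')(9, Function('l')(-4))), 2) = Pow(Add(-327, Pow(-4, 2)), 2) = Pow(Add(-327, 16), 2) = Pow(-311, 2) = 96721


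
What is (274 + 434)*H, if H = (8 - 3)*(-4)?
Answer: -14160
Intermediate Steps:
H = -20 (H = 5*(-4) = -20)
(274 + 434)*H = (274 + 434)*(-20) = 708*(-20) = -14160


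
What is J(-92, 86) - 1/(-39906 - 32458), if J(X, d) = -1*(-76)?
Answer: 5499665/72364 ≈ 76.000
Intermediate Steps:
J(X, d) = 76
J(-92, 86) - 1/(-39906 - 32458) = 76 - 1/(-39906 - 32458) = 76 - 1/(-72364) = 76 - 1*(-1/72364) = 76 + 1/72364 = 5499665/72364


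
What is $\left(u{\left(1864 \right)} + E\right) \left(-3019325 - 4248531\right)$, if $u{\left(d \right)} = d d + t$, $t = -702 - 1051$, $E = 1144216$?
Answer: $-33555393169904$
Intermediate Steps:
$t = -1753$
$u{\left(d \right)} = -1753 + d^{2}$ ($u{\left(d \right)} = d d - 1753 = d^{2} - 1753 = -1753 + d^{2}$)
$\left(u{\left(1864 \right)} + E\right) \left(-3019325 - 4248531\right) = \left(\left(-1753 + 1864^{2}\right) + 1144216\right) \left(-3019325 - 4248531\right) = \left(\left(-1753 + 3474496\right) + 1144216\right) \left(-7267856\right) = \left(3472743 + 1144216\right) \left(-7267856\right) = 4616959 \left(-7267856\right) = -33555393169904$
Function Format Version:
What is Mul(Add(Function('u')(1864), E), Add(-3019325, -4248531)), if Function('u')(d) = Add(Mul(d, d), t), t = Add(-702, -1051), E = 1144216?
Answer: -33555393169904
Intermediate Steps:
t = -1753
Function('u')(d) = Add(-1753, Pow(d, 2)) (Function('u')(d) = Add(Mul(d, d), -1753) = Add(Pow(d, 2), -1753) = Add(-1753, Pow(d, 2)))
Mul(Add(Function('u')(1864), E), Add(-3019325, -4248531)) = Mul(Add(Add(-1753, Pow(1864, 2)), 1144216), Add(-3019325, -4248531)) = Mul(Add(Add(-1753, 3474496), 1144216), -7267856) = Mul(Add(3472743, 1144216), -7267856) = Mul(4616959, -7267856) = -33555393169904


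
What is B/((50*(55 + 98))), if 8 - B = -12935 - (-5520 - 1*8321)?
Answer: -449/3825 ≈ -0.11739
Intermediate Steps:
B = -898 (B = 8 - (-12935 - (-5520 - 1*8321)) = 8 - (-12935 - (-5520 - 8321)) = 8 - (-12935 - 1*(-13841)) = 8 - (-12935 + 13841) = 8 - 1*906 = 8 - 906 = -898)
B/((50*(55 + 98))) = -898*1/(50*(55 + 98)) = -898/(50*153) = -898/7650 = -898*1/7650 = -449/3825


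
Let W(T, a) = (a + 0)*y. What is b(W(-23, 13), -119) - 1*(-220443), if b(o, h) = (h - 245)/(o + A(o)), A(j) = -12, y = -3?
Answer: 11242957/51 ≈ 2.2045e+5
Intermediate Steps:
W(T, a) = -3*a (W(T, a) = (a + 0)*(-3) = a*(-3) = -3*a)
b(o, h) = (-245 + h)/(-12 + o) (b(o, h) = (h - 245)/(o - 12) = (-245 + h)/(-12 + o))
b(W(-23, 13), -119) - 1*(-220443) = (-245 - 119)/(-12 - 3*13) - 1*(-220443) = -364/(-12 - 39) + 220443 = -364/(-51) + 220443 = -1/51*(-364) + 220443 = 364/51 + 220443 = 11242957/51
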